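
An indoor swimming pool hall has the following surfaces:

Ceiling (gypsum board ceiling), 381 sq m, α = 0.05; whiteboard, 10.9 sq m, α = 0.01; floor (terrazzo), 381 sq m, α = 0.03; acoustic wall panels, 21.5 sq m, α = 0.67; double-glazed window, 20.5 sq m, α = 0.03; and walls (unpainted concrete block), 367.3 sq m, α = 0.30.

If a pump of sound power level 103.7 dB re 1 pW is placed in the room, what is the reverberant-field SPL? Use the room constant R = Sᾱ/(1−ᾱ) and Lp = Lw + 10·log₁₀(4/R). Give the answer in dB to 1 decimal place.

A = 155.799 sabins; S = 1182.2 sq m.
ᾱ = 155.799/1182.2 = 0.1318; R = Sᾱ/(1−ᾱ) = 155.799/(1−0.1318) = 179.451 sq m.
Lp = Lw + 10 log₁₀(4/R) = 103.7 -16.52 = 87.2 dB.

87.2 dB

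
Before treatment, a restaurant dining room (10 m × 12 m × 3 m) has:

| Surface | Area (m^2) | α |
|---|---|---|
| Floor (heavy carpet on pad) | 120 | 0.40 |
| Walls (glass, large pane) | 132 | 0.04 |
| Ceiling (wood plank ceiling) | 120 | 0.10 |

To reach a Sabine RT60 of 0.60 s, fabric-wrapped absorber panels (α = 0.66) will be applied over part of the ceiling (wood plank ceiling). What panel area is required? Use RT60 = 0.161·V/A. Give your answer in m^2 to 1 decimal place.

A₁ = Σ Sᵢαᵢ = 120*0.40 + 132*0.04 + 120*0.10 = 65.280 sabins.
Required A₂ = 0.161·360/0.60 = 96.600 sabins.
Absorption to add: 96.600 − 65.280 = 31.320 sabins.
Each m^2 of panel replacing the ceiling (wood plank ceiling) adds (0.66 − 0.10) = 0.56 sabins.
Area = ΔA/Δα = 31.320/0.56 = 55.9 m^2.

55.9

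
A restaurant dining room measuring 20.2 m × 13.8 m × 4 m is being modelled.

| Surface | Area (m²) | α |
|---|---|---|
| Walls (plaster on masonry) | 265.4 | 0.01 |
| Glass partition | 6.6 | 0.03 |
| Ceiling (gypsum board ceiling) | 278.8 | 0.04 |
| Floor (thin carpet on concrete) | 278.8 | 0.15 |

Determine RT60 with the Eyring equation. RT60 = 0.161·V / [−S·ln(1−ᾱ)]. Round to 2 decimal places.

S = Σ Sᵢ = 829.6 m².
Absorption A = 265.4×0.01 + 6.6×0.03 + 278.8×0.04 + 278.8×0.15 = 55.824 sabins.
ᾱ = 55.824 / 829.6 = 0.0673.
Eyring denominator: −S ln(1−ᾱ) = 57.800.
V = 20.2 × 13.8 × 4 = 1115.04 m³.
RT60 = 0.161 × 1115.04 / 57.800 = 3.11 s.

3.11 seconds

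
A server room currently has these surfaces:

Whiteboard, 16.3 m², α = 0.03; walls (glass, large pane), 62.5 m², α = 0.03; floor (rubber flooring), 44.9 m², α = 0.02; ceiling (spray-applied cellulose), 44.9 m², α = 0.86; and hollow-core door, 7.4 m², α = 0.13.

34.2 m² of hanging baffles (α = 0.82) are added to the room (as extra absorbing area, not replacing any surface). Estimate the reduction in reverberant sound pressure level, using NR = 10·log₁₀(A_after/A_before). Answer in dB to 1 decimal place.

2.2 dB

Summing Sᵢαᵢ: 0.489 + 1.875 + 0.898 + 38.614 + 0.962 → A_before = 42.838 sabins.
Added absorption = 34.2 × 0.82 = 28.044 sabins.
A_after = 42.838 + 28.044 = 70.882 sabins.
NR = 10·log₁₀(70.882/42.838) = 2.2 dB.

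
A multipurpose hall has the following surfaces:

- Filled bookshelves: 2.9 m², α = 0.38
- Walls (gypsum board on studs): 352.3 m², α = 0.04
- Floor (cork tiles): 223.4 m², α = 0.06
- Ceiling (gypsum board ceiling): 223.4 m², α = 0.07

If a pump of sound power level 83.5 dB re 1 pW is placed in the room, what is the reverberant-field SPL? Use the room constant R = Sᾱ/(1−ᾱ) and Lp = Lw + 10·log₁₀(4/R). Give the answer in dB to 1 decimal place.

A = 44.236 sabins; S = 802.0 m².
ᾱ = 44.236/802.0 = 0.0552; R = Sᾱ/(1−ᾱ) = 44.236/(1−0.0552) = 46.820 m².
Lp = Lw + 10 log₁₀(4/R) = 83.5 -10.68 = 72.8 dB.

72.8 dB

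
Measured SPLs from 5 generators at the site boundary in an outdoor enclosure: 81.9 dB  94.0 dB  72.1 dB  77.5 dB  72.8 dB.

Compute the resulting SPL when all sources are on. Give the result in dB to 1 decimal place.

94.4 dB

Sum in the linear (power) domain: Σ 10^(Lᵢ/10) = 10^(81.9/10) + 10^(94.0/10) + 10^(72.1/10) + 10^(77.5/10) + 10^(72.8/10) = 2.758e+09.
L_total = 10·log₁₀(2.758e+09) = 94.4 dB.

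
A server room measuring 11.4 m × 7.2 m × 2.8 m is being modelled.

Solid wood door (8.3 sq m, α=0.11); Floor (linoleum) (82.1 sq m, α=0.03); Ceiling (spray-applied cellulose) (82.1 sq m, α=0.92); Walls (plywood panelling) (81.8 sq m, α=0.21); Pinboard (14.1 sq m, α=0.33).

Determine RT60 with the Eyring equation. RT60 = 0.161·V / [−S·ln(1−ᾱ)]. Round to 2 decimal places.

Total surface area S = 8.3 + 82.1 + 82.1 + 81.8 + 14.1 = 268.4 sq m.
Absorption A = 8.3·0.11 + 82.1·0.03 + 82.1·0.92 + 81.8·0.21 + 14.1·0.33 = 100.739 sabins.
Mean coefficient ᾱ = A/S = 0.3753.
Eyring denominator: −S ln(1−ᾱ) = 126.278.
V = 11.4 × 7.2 × 2.8 = 229.824 m³.
RT60 = 0.161 × 229.824 / 126.278 = 0.29 s.

0.29 s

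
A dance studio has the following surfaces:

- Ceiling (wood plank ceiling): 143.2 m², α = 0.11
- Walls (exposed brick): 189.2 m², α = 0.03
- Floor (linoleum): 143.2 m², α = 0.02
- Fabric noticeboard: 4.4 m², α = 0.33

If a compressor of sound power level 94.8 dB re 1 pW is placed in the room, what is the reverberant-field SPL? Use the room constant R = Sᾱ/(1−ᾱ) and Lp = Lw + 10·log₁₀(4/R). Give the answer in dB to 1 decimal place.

Σ(Sᵢαᵢ) = 143.2×0.11 + 189.2×0.03 + 143.2×0.02 + 4.4×0.33 = 25.744; total area S = 480.0 m².
ᾱ = 25.744/480.0 = 0.0536; R = Sᾱ/(1−ᾱ) = 25.744/(1−0.0536) = 27.202 m².
Lp = Lw + 10 log₁₀(4/R) = 94.8 -8.33 = 86.5 dB.

86.5 dB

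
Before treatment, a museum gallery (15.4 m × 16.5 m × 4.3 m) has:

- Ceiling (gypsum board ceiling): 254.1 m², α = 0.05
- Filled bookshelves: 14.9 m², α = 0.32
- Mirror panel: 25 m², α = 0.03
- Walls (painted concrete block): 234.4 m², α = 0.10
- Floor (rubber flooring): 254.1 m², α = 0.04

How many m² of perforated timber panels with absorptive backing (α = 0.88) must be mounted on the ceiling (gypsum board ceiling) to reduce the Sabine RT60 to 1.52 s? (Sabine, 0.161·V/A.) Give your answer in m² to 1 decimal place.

77.0

Summing Sᵢαᵢ: 12.705 + 4.768 + 0.750 + 23.440 + 10.164 → A₁ = 51.827 sabins.
Required A₂ = 0.161·1092.63/1.52 = 115.733 sabins.
ΔA needed = 115.733 − 51.827 = 63.906 sabins.
Each m² of panel replacing the ceiling (gypsum board ceiling) adds (0.88 − 0.05) = 0.83 sabins.
Panel area = 63.906 / 0.83 = 77.0 m².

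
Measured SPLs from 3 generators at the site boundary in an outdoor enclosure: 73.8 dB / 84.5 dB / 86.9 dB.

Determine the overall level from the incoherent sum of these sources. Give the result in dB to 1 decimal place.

Sum in the linear (power) domain: Σ 10^(Lᵢ/10) = 10^(73.8/10) + 10^(84.5/10) + 10^(86.9/10) = 7.956e+08.
Combined level = 10 log₁₀(7.956e+08) = 89.0 dB.

89.0 dB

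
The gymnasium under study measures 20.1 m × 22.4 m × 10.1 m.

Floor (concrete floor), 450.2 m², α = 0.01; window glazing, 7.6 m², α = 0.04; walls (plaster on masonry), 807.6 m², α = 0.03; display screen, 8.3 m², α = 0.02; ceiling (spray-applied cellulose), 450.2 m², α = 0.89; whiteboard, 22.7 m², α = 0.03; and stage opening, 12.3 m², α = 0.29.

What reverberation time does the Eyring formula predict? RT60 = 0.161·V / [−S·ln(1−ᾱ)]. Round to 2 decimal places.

1.47 sec

Total surface area S = 450.2 + 7.6 + 807.6 + 8.3 + 450.2 + 22.7 + 12.3 = 1758.9 m².
Absorption A = 450.2×0.01 + 7.6×0.04 + 807.6×0.03 + 8.3×0.02 + 450.2×0.89 + 22.7×0.03 + 12.3×0.29 = 434.126 sabins.
Mean coefficient ᾱ = A/S = 0.2468.
−S·ln(1−ᾱ) = −1758.9 × ln(1 − 0.2468) = 498.515.
V = 20.1 × 22.4 × 10.1 = 4547.424 m³.
T = 0.161·V/[−S·ln(1−ᾱ)] = 0.161·4547.424/498.515 = 1.47 s.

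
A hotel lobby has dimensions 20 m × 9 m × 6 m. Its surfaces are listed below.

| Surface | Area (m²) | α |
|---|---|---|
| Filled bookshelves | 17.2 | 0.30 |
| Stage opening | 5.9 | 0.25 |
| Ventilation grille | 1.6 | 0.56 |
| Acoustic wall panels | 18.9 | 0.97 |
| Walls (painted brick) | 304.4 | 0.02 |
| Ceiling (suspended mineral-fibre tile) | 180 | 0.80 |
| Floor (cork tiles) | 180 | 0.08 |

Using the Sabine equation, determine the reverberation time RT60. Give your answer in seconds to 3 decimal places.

0.913 seconds

Total absorption A = 17.2·0.30 + 5.9·0.25 + 1.6·0.56 + 18.9·0.97 + 304.4·0.02 + 180·0.80 + 180·0.08
  = 5.160 + 1.475 + 0.896 + 18.333 + 6.088 + 144.000 + 14.400 = 190.352 m² sabins.
Volume V = 20 × 9 × 6 = 1080 m³.
RT60 = 0.161 · V / A = 0.161 × 1080 / 190.352 = 0.913 s.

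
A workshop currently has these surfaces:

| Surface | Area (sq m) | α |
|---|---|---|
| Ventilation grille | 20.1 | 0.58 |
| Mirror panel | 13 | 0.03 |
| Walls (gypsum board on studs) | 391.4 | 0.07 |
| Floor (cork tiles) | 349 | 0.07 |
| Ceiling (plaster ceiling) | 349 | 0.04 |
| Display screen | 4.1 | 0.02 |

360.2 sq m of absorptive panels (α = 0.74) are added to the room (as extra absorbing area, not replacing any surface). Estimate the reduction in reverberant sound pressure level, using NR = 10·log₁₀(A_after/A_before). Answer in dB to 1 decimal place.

A_before = Σ Sᵢαᵢ = 20.1·0.58 + 13·0.03 + 391.4·0.07 + 349·0.07 + 349·0.04 + 4.1·0.02 = 77.918 sabins.
Treatment contributes 360.2·0.74 = 266.548 sabins.
A_after = 77.918 + 266.548 = 344.466 sabins.
NR = 10·log₁₀(344.466/77.918) = 6.5 dB.

6.5 dB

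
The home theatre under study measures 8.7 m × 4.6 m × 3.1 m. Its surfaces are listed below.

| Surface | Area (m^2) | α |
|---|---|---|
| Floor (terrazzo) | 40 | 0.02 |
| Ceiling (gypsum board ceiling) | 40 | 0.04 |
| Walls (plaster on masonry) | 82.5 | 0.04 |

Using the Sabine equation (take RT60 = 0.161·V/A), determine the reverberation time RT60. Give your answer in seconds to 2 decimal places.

3.50 s

Equivalent absorption area: A = 40×0.02 + 40×0.04 + 82.5×0.04 = 5.700 m^2.
Room volume: 124.062 m³.
T = 0.161 V/A = 0.161·124.062/5.700 = 3.50 s.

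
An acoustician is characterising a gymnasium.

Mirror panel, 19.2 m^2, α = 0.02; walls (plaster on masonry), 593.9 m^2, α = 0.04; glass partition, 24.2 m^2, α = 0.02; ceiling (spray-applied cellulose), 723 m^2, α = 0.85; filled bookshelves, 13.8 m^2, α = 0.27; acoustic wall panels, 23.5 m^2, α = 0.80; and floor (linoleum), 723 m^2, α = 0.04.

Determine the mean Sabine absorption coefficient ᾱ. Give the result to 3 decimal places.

0.326

Total surface area S = 2120.6 m^2.
Weighted sum Σ Sα = 690.620.
ᾱ = A/S = 0.326.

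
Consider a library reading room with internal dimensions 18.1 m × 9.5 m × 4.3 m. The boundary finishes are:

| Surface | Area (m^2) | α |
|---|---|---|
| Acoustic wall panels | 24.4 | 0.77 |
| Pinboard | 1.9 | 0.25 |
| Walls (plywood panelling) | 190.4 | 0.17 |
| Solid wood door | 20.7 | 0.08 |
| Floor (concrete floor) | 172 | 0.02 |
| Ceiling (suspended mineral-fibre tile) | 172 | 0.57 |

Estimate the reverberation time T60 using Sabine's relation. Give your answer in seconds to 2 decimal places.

0.77 sec

Summing Sᵢαᵢ: 18.788 + 0.475 + 32.368 + 1.656 + 3.440 + 98.040 → A = 154.767 sabins.
Volume V = 18.1 × 9.5 × 4.3 = 739.385 m³.
T = 0.161 V/A = 0.161·739.385/154.767 = 0.77 s.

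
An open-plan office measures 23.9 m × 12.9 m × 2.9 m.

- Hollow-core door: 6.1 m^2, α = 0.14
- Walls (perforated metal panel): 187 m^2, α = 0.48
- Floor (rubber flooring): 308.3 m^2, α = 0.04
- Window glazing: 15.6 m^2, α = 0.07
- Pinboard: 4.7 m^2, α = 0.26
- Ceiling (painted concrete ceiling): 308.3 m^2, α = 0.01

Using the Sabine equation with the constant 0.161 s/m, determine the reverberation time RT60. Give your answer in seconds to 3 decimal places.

1.329 seconds

A = Σ Sᵢαᵢ = 6.1*0.14 + 187*0.48 + 308.3*0.04 + 15.6*0.07 + 4.7*0.26 + 308.3*0.01 = 108.343 sabins.
Room volume: 894.099 m³.
T = 0.161 V/A = 0.161·894.099/108.343 = 1.329 s.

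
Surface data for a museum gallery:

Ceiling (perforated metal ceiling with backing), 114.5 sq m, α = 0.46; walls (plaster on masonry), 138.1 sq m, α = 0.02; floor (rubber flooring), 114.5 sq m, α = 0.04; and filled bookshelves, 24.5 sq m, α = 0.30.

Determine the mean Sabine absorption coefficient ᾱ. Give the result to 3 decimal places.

S = Σ Sᵢ = 114.5 + 138.1 + 114.5 + 24.5 = 391.6 sq m.
Σ(Sᵢαᵢ) = 114.5·0.46 + 138.1·0.02 + 114.5·0.04 + 24.5·0.30 = 67.362.
ᾱ = A/S = 0.172.

0.172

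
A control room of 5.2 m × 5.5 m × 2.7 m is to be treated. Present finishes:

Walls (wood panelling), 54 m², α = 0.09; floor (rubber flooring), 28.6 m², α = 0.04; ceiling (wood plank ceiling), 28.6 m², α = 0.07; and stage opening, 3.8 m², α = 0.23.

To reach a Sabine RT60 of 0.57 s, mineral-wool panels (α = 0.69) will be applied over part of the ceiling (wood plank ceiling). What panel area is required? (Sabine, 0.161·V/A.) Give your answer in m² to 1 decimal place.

20.9

A₁ = Σ Sᵢαᵢ = 54×0.09 + 28.6×0.04 + 28.6×0.07 + 3.8×0.23 = 8.880 sabins.
V = 77.22 m³. Target absorption A₂ = 0.161 × 77.22 / 0.57 = 21.811 sabins.
ΔA needed = 21.811 − 8.880 = 12.931 sabins.
Each m² of panel replacing the ceiling (wood plank ceiling) adds (0.69 − 0.07) = 0.62 sabins.
Panel area = 12.931 / 0.62 = 20.9 m².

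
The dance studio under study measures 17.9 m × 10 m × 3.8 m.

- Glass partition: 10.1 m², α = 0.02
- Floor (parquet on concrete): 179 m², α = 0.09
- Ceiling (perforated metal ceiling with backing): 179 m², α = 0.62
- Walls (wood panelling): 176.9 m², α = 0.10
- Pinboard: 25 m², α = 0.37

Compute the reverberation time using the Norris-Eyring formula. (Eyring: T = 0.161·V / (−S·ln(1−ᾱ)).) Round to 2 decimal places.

0.61 sec

S = Σ Sᵢ = 570.0 m².
Absorption A = 10.1·0.02 + 179·0.09 + 179·0.62 + 176.9·0.10 + 25·0.37 = 154.232 sabins.
ᾱ = 154.232 / 570.0 = 0.2706.
−S·ln(1−ᾱ) = −570.0 × ln(1 − 0.2706) = 179.854.
V = 17.9 × 10 × 3.8 = 680.2 m³.
T = 0.161·V/[−S·ln(1−ᾱ)] = 0.161·680.2/179.854 = 0.61 s.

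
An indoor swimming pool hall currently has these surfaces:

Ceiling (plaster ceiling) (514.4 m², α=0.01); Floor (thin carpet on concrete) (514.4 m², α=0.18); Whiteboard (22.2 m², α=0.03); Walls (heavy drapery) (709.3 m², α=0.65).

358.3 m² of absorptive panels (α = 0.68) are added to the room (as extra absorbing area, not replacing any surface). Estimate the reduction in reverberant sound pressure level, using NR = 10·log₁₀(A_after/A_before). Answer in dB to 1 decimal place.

1.6 dB

A_before = Σ Sᵢαᵢ = 514.4*0.01 + 514.4*0.18 + 22.2*0.03 + 709.3*0.65 = 559.447 sabins.
Treatment contributes 358.3·0.68 = 243.644 sabins.
A_after = 559.447 + 243.644 = 803.091 sabins.
Reduction = 10 log₁₀(A_after/A_before) = 10 log₁₀(1.4355) = 1.6 dB.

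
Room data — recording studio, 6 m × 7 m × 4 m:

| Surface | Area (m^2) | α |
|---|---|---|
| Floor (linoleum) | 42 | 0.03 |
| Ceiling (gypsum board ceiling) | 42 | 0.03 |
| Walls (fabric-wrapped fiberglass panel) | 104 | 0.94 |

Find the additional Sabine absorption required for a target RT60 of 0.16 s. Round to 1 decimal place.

A₁ = Σ Sᵢαᵢ = 42*0.03 + 42*0.03 + 104*0.94 = 100.280 sabins.
V = 168 m³. Required absorption A₂ = 0.161 × 168 / 0.16 = 169.050 sabins.
Additional absorption ΔA = 169.050 − 100.280 = 68.8 sabins.

68.8 sabins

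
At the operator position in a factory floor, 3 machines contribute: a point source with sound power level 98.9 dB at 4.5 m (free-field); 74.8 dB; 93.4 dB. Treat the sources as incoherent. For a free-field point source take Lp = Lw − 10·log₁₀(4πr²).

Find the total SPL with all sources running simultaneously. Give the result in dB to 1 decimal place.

93.5 dB

Source at 4.5 m: Lp = 98.9 − 10·log₁₀(4π·4.5²) = 98.9 − 10·log₁₀(254.469) = 74.8 dB.
Sum in the linear (power) domain: Σ 10^(Lᵢ/10) = 10^(74.8/10) + 10^(74.8/10) + 10^(93.4/10) = 2.248e+09.
Combined level = 10 log₁₀(2.248e+09) = 93.5 dB.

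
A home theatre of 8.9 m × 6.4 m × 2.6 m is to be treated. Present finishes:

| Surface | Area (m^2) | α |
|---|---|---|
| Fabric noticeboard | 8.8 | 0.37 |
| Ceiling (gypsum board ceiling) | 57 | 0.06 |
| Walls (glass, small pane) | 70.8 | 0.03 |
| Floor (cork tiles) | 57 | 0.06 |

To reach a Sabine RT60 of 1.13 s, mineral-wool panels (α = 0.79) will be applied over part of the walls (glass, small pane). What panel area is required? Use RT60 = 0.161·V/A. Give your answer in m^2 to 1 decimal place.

11.7

A₁ = Σ Sᵢαᵢ = 8.8×0.37 + 57×0.06 + 70.8×0.03 + 57×0.06 = 12.220 sabins.
Required A₂ = 0.161·148.096/1.13 = 21.100 sabins.
Absorption to add: 21.100 − 12.220 = 8.880 sabins.
Each m^2 of panel replacing the walls (glass, small pane) adds (0.79 − 0.03) = 0.76 sabins.
Area = ΔA/Δα = 8.880/0.76 = 11.7 m^2.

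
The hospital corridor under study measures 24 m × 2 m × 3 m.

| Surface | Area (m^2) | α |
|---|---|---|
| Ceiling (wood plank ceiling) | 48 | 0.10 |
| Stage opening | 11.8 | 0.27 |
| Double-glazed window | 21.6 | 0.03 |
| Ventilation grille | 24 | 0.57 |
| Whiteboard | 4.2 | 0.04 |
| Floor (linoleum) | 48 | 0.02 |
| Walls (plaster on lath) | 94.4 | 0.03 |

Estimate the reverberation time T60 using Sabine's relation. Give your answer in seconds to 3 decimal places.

0.882 s

Total absorption A = 48·0.10 + 11.8·0.27 + 21.6·0.03 + 24·0.57 + 4.2·0.04 + 48·0.02 + 94.4·0.03
  = 4.800 + 3.186 + 0.648 + 13.680 + 0.168 + 0.960 + 2.832 = 26.274 m^2 sabins.
V = 24·2·3 = 144 m³.
T = 0.161 V/A = 0.161·144/26.274 = 0.882 s.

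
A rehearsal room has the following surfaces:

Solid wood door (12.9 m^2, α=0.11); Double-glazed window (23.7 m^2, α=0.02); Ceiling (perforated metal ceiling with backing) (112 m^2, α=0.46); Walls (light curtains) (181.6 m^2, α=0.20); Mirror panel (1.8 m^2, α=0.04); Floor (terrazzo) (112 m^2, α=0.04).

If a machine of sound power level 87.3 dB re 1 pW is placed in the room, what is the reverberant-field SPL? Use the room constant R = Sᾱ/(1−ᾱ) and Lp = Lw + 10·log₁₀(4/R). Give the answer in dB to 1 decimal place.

A = 94.285 sabins; S = 444.0 m^2.
ᾱ = 94.285/444.0 = 0.2124; R = Sᾱ/(1−ᾱ) = 94.285/(1−0.2124) = 119.712 m^2.
Lp = Lw + 10 log₁₀(4/R) = 87.3 -14.76 = 72.5 dB.

72.5 dB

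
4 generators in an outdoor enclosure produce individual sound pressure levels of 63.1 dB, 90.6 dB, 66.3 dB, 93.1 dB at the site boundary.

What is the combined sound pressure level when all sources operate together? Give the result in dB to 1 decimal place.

Sum in the linear (power) domain: Σ 10^(Lᵢ/10) = 10^(63.1/10) + 10^(90.6/10) + 10^(66.3/10) + 10^(93.1/10) = 3.196e+09.
Combined level = 10 log₁₀(3.196e+09) = 95.0 dB.

95.0 dB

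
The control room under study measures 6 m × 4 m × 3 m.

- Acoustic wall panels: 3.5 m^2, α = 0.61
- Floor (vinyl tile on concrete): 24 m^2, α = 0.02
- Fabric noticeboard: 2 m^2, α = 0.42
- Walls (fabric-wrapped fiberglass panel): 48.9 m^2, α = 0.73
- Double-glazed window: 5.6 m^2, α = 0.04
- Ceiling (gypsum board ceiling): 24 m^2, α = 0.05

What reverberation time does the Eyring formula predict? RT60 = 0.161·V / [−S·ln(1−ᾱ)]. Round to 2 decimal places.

Total surface area S = 3.5 + 24 + 2 + 48.9 + 5.6 + 24 = 108.0 m^2.
Absorption A = 3.5×0.61 + 24×0.02 + 2×0.42 + 48.9×0.73 + 5.6×0.04 + 24×0.05 = 40.576 sabins.
Mean coefficient ᾱ = A/S = 0.3757.
Eyring denominator: −S ln(1−ᾱ) = 50.881.
V = 6 × 4 × 3 = 72 m³.
RT60 = 0.161 × 72 / 50.881 = 0.23 s.

0.23 s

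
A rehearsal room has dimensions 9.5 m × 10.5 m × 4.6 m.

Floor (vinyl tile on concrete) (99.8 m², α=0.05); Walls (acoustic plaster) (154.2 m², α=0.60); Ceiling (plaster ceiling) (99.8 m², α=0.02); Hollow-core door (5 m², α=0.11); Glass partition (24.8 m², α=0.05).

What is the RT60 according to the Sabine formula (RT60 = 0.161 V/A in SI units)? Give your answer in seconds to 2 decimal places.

0.73 s

Equivalent absorption area: A = 99.8×0.05 + 154.2×0.60 + 99.8×0.02 + 5×0.11 + 24.8×0.05 = 101.296 m².
V = 9.5·10.5·4.6 = 458.85 m³.
RT60 = 0.161 · V / A = 0.161 × 458.85 / 101.296 = 0.73 s.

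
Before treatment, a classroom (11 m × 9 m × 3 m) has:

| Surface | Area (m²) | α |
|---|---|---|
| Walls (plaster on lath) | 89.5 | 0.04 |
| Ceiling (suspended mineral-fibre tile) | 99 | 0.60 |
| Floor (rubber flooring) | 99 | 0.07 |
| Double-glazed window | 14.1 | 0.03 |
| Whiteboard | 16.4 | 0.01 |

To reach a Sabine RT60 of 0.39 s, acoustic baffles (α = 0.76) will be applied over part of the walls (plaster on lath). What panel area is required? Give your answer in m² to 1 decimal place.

A₁ = Σ Sᵢαᵢ = 89.5×0.04 + 99×0.60 + 99×0.07 + 14.1×0.03 + 16.4×0.01 = 70.497 sabins.
Required A₂ = 0.161·297/0.39 = 122.608 sabins.
Absorption to add: 122.608 − 70.497 = 52.111 sabins.
Net gain per m²: Δα = 0.76 − 0.04 = 0.72.
Area = ΔA/Δα = 52.111/0.72 = 72.4 m².

72.4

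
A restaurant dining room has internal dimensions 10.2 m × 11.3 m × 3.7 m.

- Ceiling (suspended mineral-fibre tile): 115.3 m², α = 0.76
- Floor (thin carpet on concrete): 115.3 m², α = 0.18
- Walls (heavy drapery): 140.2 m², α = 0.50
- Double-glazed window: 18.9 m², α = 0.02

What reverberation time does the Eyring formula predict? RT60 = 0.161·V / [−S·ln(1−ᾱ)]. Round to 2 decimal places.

S = Σ Sᵢ = 389.7 m².
Absorption A = 115.3×0.76 + 115.3×0.18 + 140.2×0.50 + 18.9×0.02 = 178.860 sabins.
Mean coefficient ᾱ = A/S = 0.4590.
Eyring denominator: −S ln(1−ᾱ) = 239.407.
V = 10.2 × 11.3 × 3.7 = 426.462 m³.
RT60 = 0.161 × 426.462 / 239.407 = 0.29 s.

0.29 sec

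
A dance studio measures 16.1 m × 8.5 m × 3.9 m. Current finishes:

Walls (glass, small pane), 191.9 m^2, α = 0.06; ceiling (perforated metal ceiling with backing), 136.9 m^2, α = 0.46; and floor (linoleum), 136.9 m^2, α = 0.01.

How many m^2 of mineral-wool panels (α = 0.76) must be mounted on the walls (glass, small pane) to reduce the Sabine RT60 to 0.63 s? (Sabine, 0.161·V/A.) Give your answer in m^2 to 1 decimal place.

Summing Sᵢαᵢ: 11.514 + 62.974 + 1.369 → A₁ = 75.857 sabins.
V = 533.715 m³. Target absorption A₂ = 0.161 × 533.715 / 0.63 = 136.394 sabins.
ΔA needed = 136.394 − 75.857 = 60.537 sabins.
Net gain per m^2: Δα = 0.76 − 0.06 = 0.70.
Area = ΔA/Δα = 60.537/0.70 = 86.5 m^2.

86.5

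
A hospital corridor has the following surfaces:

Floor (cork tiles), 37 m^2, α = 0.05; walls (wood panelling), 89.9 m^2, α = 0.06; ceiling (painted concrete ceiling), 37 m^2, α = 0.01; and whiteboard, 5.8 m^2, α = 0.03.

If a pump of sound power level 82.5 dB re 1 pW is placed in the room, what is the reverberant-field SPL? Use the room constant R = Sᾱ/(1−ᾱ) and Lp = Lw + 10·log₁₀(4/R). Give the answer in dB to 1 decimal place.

79.4 dB

A = 7.788 sabins; S = 169.7 m^2.
ᾱ = 0.0459, so room constant R = A/(1−ᾱ) = 8.163 m^2.
Lp = Lw + 10 log₁₀(4/R) = 82.5 -3.10 = 79.4 dB.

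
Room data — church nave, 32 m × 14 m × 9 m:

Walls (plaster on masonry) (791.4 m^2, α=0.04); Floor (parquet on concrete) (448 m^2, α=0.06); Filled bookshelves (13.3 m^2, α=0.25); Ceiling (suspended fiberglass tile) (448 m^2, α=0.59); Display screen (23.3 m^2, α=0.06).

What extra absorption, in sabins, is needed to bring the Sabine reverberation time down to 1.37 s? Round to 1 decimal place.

Total absorption A₁ = 791.4·0.04 + 448·0.06 + 13.3·0.25 + 448·0.59 + 23.3·0.06
  = 31.656 + 26.880 + 3.325 + 264.320 + 1.398 = 327.579 m^2 sabins.
Target A₂ = 0.161·4032/1.37 = 473.834 sabins (V = 4032 m³).
Additional absorption ΔA = 473.834 − 327.579 = 146.3 sabins.

146.3 sabins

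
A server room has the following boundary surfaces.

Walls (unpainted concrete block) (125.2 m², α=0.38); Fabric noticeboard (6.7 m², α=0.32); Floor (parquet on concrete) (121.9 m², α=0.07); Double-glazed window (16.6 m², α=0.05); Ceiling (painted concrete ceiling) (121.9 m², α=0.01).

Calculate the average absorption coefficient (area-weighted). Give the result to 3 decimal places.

0.154

Total surface area S = 392.3 m².
A = 125.2*0.38 + 6.7*0.32 + 121.9*0.07 + 16.6*0.05 + 121.9*0.01 = 60.302 sabins.
ᾱ = A/S = 0.154.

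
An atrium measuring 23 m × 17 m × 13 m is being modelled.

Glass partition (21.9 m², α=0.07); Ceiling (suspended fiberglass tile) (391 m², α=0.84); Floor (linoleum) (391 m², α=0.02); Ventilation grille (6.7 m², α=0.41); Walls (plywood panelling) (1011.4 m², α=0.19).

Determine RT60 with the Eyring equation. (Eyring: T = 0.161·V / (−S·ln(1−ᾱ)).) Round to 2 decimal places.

1.30 sec

S = Σ Sᵢ = 1822.0 m².
Absorption A = 21.9×0.07 + 391×0.84 + 391×0.02 + 6.7×0.41 + 1011.4×0.19 = 532.706 sabins.
ᾱ = 532.706 / 1822.0 = 0.2924.
Eyring denominator: −S ln(1−ᾱ) = 630.187.
V = 23 × 17 × 13 = 5083 m³.
RT60 = 0.161 × 5083 / 630.187 = 1.30 s.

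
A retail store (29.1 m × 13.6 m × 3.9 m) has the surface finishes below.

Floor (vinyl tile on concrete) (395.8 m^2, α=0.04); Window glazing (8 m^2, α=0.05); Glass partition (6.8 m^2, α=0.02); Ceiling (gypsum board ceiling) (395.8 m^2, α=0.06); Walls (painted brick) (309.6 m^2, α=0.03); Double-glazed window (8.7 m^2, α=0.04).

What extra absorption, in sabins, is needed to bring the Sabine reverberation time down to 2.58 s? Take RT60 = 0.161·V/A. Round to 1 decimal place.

Summing Sᵢαᵢ: 15.832 + 0.400 + 0.136 + 23.748 + 9.288 + 0.348 → A₁ = 49.752 sabins.
For T = 2.58 s, need A₂ = 0.161·V/T = 0.161·1543.464/2.58 = 96.317 sabins.
Additional absorption ΔA = 96.317 − 49.752 = 46.6 sabins.

46.6 sabins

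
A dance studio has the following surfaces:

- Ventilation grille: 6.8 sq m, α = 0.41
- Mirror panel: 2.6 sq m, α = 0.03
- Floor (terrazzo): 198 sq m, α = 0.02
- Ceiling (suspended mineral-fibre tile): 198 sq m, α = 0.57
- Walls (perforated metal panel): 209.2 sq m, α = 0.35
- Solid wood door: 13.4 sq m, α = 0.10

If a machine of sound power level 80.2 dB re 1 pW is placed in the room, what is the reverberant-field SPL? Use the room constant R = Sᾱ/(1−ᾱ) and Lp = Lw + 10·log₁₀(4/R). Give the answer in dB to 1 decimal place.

Σ(Sᵢαᵢ) = 6.8·0.41 + 2.6·0.03 + 198·0.02 + 198·0.57 + 209.2·0.35 + 13.4·0.10 = 194.246; total area S = 628.0 sq m.
ᾱ = 0.3093, so room constant R = A/(1−ᾱ) = 281.231 sq m.
Lp = 80.2 + 10·log₁₀(4/281.231) = 80.2 + (-18.47) = 61.7 dB.

61.7 dB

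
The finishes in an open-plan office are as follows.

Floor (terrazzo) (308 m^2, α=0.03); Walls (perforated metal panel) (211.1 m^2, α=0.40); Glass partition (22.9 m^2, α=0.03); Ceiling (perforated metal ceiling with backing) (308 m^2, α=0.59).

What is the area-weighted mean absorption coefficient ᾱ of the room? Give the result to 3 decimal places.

S = Σ Sᵢ = 308 + 211.1 + 22.9 + 308 = 850.0 m^2.
Weighted sum Σ Sα = 276.087.
ᾱ = A/S = 0.325.

0.325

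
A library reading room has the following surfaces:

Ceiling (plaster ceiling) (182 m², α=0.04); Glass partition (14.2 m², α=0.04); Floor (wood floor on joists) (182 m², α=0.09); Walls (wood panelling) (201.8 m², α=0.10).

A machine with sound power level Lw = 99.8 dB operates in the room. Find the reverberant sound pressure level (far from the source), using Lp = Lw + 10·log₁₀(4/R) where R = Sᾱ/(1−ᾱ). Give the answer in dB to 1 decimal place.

89.0 dB

A = 44.408 sabins; S = 580.0 m².
ᾱ = 44.408/580.0 = 0.0766; R = Sᾱ/(1−ᾱ) = 44.408/(1−0.0766) = 48.092 m².
Lp = 99.8 + 10·log₁₀(4/48.092) = 99.8 + (-10.80) = 89.0 dB.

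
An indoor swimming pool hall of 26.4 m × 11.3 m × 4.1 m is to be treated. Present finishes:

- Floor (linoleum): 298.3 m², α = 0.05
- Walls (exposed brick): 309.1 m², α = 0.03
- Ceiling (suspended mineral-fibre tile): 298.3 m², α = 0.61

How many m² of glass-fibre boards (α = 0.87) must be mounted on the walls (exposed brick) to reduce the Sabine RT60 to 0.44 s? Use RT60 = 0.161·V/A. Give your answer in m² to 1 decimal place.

Equivalent absorption area: A₁ = 298.3·0.05 + 309.1·0.03 + 298.3·0.61 = 206.151 m².
V = 1223.112 m³. Target absorption A₂ = 0.161 × 1223.112 / 0.44 = 447.548 sabins.
ΔA needed = 447.548 − 206.151 = 241.397 sabins.
Net gain per m²: Δα = 0.87 − 0.03 = 0.84.
Area = ΔA/Δα = 241.397/0.84 = 287.4 m².

287.4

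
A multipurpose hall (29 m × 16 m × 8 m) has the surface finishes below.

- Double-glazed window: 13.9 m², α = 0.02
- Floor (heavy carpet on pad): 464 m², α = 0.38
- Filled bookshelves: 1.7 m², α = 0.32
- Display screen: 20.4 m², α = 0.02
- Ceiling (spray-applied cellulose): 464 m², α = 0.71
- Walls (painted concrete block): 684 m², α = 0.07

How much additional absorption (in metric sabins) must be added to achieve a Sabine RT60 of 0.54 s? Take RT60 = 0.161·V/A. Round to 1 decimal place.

Summing Sᵢαᵢ: 0.278 + 176.320 + 0.544 + 0.408 + 329.440 + 47.880 → A₁ = 554.870 sabins.
For T = 0.54 s, need A₂ = 0.161·V/T = 0.161·3712/0.54 = 1106.726 sabins.
Additional absorption ΔA = 1106.726 − 554.870 = 551.9 sabins.

551.9 sabins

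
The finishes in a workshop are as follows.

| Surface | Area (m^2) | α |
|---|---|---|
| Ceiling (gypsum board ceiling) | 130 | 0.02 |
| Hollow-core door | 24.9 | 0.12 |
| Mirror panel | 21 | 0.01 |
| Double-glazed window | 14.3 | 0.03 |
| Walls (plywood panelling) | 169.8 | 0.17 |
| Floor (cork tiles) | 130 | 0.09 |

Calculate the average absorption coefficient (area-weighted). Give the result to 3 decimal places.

Total surface area S = 490.0 m^2.
Weighted sum Σ Sα = 46.793.
ᾱ = 46.793 / 490.0 = 0.095.

0.095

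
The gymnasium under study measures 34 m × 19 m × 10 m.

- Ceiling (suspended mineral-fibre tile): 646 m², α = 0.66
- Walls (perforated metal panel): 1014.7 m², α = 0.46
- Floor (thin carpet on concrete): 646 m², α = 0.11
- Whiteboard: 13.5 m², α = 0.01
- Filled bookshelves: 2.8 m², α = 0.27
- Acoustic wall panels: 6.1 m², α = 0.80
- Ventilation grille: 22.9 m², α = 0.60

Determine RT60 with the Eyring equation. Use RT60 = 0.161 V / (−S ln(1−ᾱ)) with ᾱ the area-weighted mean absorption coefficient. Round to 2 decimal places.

0.82 seconds

Total surface area S = 646 + 1014.7 + 646 + 13.5 + 2.8 + 6.1 + 22.9 = 2352.0 m².
Σ(Sᵢαᵢ) = 646×0.66 + 1014.7×0.46 + 646×0.11 + 13.5×0.01 + 2.8×0.27 + 6.1×0.80 + 22.9×0.60 = 983.693.
Mean coefficient ᾱ = A/S = 0.4182.
Eyring denominator: −S ln(1−ᾱ) = 1273.910.
V = 34 × 19 × 10 = 6460 m³.
RT60 = 0.161 × 6460 / 1273.910 = 0.82 s.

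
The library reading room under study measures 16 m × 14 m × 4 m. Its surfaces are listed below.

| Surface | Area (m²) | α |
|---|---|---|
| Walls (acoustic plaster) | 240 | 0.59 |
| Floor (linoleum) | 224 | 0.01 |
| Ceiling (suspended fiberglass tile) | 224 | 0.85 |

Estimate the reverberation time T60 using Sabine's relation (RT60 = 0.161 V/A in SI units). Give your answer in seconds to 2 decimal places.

0.43 s

Summing Sᵢαᵢ: 141.600 + 2.240 + 190.400 → A = 334.240 sabins.
Room volume: 896 m³.
T = 0.161 V/A = 0.161·896/334.240 = 0.43 s.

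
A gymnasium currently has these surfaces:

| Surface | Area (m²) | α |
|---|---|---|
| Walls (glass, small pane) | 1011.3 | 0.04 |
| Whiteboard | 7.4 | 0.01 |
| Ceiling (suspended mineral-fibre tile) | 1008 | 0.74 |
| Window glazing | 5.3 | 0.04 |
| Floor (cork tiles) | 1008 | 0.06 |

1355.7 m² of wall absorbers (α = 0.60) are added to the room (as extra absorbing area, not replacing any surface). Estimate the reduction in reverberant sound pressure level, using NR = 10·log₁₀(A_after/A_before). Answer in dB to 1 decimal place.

A_before = Σ Sᵢαᵢ = 1011.3*0.04 + 7.4*0.01 + 1008*0.74 + 5.3*0.04 + 1008*0.06 = 847.138 sabins.
Added absorption = 1355.7 × 0.60 = 813.420 sabins.
New total A_after = 1660.558 sabins.
NR = 10·log₁₀(1660.558/847.138) = 2.9 dB.

2.9 dB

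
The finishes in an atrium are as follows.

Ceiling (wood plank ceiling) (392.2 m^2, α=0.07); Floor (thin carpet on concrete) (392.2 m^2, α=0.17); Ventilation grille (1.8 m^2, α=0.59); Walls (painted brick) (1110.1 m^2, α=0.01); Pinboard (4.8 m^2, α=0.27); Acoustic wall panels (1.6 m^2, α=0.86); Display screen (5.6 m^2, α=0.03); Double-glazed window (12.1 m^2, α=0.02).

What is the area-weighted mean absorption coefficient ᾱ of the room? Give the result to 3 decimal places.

Total surface area S = 1920.4 m^2.
Σ(Sᵢαᵢ) = 392.2·0.07 + 392.2·0.17 + 1.8·0.59 + 1110.1·0.01 + 4.8·0.27 + 1.6·0.86 + 5.6·0.03 + 12.1·0.02 = 109.373.
ᾱ = 109.373 / 1920.4 = 0.057.

0.057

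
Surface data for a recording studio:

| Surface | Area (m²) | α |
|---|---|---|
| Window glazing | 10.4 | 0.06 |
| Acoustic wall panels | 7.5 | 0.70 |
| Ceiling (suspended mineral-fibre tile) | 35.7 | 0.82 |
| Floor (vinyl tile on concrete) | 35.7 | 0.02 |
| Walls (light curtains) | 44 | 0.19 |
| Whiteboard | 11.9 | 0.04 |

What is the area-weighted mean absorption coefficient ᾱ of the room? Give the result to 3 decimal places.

S = Σ Sᵢ = 10.4 + 7.5 + 35.7 + 35.7 + 44 + 11.9 = 145.2 m².
Weighted sum Σ Sα = 44.698.
ᾱ = A/S = 0.308.

0.308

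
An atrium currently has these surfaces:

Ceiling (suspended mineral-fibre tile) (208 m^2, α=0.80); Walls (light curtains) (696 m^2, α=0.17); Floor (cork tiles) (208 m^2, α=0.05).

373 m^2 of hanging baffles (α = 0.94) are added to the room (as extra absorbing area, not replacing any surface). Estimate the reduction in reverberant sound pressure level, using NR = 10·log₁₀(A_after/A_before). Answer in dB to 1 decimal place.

A_before = Σ Sᵢαᵢ = 208×0.80 + 696×0.17 + 208×0.05 = 295.120 sabins.
Added absorption = 373 × 0.94 = 350.620 sabins.
New total A_after = 645.740 sabins.
Reduction = 10 log₁₀(A_after/A_before) = 10 log₁₀(2.1881) = 3.4 dB.

3.4 dB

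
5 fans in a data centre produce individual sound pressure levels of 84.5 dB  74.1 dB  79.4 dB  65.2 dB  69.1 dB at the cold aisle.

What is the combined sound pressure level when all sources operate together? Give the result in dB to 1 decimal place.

Converting to relative power and adding: 10^(84.5/10) + 10^(74.1/10) + 10^(79.4/10) + 10^(65.2/10) + 10^(69.1/10) = 4.061e+08.
L_total = 10·log₁₀(4.061e+08) = 86.1 dB.

86.1 dB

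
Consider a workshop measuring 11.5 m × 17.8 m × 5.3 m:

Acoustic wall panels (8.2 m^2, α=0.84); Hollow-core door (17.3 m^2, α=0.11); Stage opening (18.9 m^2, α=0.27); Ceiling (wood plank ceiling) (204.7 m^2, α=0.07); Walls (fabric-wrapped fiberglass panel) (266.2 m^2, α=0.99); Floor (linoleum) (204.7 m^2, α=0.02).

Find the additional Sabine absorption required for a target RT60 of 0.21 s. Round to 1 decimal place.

A₁ = Σ Sᵢαᵢ = 8.2·0.84 + 17.3·0.11 + 18.9·0.27 + 204.7·0.07 + 266.2·0.99 + 204.7·0.02 = 295.855 sabins.
Target A₂ = 0.161·1084.91/0.21 = 831.764 sabins (V = 1084.91 m³).
ΔA = A₂ − A₁ = 831.764 − 295.855 = 535.9 sabins.

535.9 sabins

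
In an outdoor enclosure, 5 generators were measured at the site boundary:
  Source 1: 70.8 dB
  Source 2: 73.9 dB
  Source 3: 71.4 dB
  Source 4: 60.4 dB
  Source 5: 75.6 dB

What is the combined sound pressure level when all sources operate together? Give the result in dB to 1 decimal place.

79.4 dB

Sum in the linear (power) domain: Σ 10^(Lᵢ/10) = 10^(70.8/10) + 10^(73.9/10) + 10^(71.4/10) + 10^(60.4/10) + 10^(75.6/10) = 8.778e+07.
L_total = 10·log₁₀(8.778e+07) = 79.4 dB.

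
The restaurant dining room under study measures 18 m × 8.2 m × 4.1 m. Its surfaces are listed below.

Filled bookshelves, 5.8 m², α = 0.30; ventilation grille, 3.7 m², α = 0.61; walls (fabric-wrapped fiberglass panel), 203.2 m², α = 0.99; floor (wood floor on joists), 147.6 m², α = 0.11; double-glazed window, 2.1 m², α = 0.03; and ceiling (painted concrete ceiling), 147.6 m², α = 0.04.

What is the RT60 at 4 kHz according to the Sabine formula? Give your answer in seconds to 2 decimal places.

0.43 s

Summing Sᵢαᵢ: 1.740 + 2.257 + 201.168 + 16.236 + 0.063 + 5.904 → A = 227.368 sabins.
Volume V = 18 × 8.2 × 4.1 = 605.16 m³.
Sabine: RT60 = 0.161 × 605.16 / 227.368 = 0.43 s.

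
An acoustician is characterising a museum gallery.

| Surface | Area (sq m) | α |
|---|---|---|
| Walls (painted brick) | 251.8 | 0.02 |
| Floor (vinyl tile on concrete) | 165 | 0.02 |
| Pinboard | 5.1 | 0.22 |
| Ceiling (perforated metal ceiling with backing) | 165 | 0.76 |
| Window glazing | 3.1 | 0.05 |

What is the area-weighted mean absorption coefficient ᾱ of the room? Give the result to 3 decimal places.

Total surface area S = 590.0 sq m.
Σ(Sᵢαᵢ) = 251.8×0.02 + 165×0.02 + 5.1×0.22 + 165×0.76 + 3.1×0.05 = 135.013.
ᾱ = 135.013 / 590.0 = 0.229.

0.229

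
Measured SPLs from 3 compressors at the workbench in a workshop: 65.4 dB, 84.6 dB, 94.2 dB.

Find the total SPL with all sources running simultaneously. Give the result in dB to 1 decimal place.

Σ 10^(Lᵢ/10) = 2.922e+09.
L_total = 10·log₁₀(2.922e+09) = 94.7 dB.

94.7 dB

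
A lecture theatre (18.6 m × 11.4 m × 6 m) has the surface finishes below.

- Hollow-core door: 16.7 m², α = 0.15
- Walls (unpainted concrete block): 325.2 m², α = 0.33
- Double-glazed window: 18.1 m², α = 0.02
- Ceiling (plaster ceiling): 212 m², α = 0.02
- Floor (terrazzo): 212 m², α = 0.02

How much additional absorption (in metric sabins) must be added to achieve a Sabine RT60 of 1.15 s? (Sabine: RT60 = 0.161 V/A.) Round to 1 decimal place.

Total absorption A₁ = 16.7×0.15 + 325.2×0.33 + 18.1×0.02 + 212×0.02 + 212×0.02
  = 2.505 + 107.316 + 0.362 + 4.240 + 4.240 = 118.663 m² sabins.
Target A₂ = 0.161·1272.24/1.15 = 178.114 sabins (V = 1272.24 m³).
ΔA = A₂ − A₁ = 178.114 − 118.663 = 59.5 sabins.

59.5 sabins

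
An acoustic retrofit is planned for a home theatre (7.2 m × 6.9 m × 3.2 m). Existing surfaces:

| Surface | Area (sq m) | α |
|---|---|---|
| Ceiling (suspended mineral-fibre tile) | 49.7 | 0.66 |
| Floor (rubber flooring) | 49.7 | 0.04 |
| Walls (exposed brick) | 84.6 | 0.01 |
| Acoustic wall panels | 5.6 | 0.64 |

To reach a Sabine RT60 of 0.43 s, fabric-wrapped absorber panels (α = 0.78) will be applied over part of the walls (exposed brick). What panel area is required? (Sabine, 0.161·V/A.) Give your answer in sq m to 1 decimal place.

26.4

Equivalent absorption area: A₁ = 49.7·0.66 + 49.7·0.04 + 84.6·0.01 + 5.6·0.64 = 39.220 sq m.
V = 158.976 m³. Target absorption A₂ = 0.161 × 158.976 / 0.43 = 59.524 sabins.
Absorption to add: 59.524 − 39.220 = 20.304 sabins.
Each sq m of panel replacing the walls (exposed brick) adds (0.78 − 0.01) = 0.77 sabins.
Area = ΔA/Δα = 20.304/0.77 = 26.4 sq m.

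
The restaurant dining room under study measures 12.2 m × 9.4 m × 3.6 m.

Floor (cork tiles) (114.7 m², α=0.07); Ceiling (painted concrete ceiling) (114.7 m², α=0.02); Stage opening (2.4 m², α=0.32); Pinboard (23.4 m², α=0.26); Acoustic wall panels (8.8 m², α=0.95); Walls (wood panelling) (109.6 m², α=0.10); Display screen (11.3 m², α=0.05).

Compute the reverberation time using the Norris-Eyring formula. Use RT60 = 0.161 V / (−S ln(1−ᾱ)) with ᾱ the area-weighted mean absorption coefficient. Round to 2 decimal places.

Total surface area S = 114.7 + 114.7 + 2.4 + 23.4 + 8.8 + 109.6 + 11.3 = 384.9 m².
Absorption A = 114.7·0.07 + 114.7·0.02 + 2.4·0.32 + 23.4·0.26 + 8.8·0.95 + 109.6·0.10 + 11.3·0.05 = 37.060 sabins.
Mean coefficient ᾱ = A/S = 0.0963.
Eyring denominator: −S ln(1−ᾱ) = 38.974.
V = 12.2 × 9.4 × 3.6 = 412.848 m³.
RT60 = 0.161 × 412.848 / 38.974 = 1.71 s.

1.71 s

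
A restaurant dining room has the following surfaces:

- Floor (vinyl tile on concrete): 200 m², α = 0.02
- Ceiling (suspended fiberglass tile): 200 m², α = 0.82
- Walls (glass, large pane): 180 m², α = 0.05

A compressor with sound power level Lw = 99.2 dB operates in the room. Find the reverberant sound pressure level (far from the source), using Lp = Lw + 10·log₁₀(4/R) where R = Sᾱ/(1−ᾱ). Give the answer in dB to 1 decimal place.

81.2 dB

Σ(Sᵢαᵢ) = 200·0.02 + 200·0.82 + 180·0.05 = 177.000; total area S = 580.0 m².
ᾱ = 177.000/580.0 = 0.3052; R = Sᾱ/(1−ᾱ) = 177.000/(1−0.3052) = 254.750 m².
Lp = Lw + 10 log₁₀(4/R) = 99.2 -18.04 = 81.2 dB.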